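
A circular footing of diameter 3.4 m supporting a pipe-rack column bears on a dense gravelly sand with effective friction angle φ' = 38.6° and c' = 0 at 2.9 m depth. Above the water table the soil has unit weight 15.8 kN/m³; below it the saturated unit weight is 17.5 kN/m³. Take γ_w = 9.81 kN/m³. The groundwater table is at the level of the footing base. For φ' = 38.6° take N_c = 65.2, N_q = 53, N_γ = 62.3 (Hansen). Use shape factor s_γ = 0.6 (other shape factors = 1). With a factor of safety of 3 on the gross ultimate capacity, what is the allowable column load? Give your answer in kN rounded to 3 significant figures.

q = γ·D_f = 15.8 × 2.9 = 45.82 kPa.
For the ½γBN_γ term take γ' = 17.5 − 9.81 = 7.69 kN/m³ (soil below base is submerged).
q·N_q = 45.82 × 53 = 2428.5 kPa
0.5·γ·B·N_γ·s_γ = 0.5 × 7.69 × 3.4 × 62.3 × 0.6 = 488.67 kPa
q_ult = 2428.5 + 488.67 = 2917.1 kPa.
Gross allowable pressure q_all = 2917.1 / 3 = 972.38 kPa.
Footing area = 9.0792 m², so allowable column load = 972.38 × 9.0792 = 8828.4 kN.

P_all ≈ 8830 kN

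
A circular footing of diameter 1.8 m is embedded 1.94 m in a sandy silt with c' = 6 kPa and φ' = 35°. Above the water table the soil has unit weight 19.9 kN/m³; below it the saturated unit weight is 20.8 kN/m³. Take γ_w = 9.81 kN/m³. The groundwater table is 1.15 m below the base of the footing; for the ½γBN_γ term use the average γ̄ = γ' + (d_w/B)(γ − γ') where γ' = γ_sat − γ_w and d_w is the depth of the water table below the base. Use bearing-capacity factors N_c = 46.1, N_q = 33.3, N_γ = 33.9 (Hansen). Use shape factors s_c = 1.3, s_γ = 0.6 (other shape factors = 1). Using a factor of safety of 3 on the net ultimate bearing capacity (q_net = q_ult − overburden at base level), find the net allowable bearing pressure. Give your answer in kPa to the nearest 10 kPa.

q_all(net) ≈ 640 kPa

q = γ·D_f = 19.9 × 1.94 = 38.606 kPa.
γ' = 10.99 kN/m³; averaging over the depth B below the base, γ̄ = γ' + (d_w/B)(γ − γ') = 16.682 kN/m³.
c·N_c·s_c = 6 × 46.1 × 1.3 = 359.58 kPa
q·N_q = 38.606 × 33.3 = 1285.6 kPa
0.5·γ·B·N_γ·s_γ = 0.5 × 16.682 × 1.8 × 33.9 × 0.6 = 305.39 kPa
q_ult = 359.58 + 1285.6 + 305.39 = 1950.5 kPa.
q_net = 1950.5 − 38.606 = 1911.9 kPa.
q_all(net) = 1911.9 / 3 = 637.31 kPa.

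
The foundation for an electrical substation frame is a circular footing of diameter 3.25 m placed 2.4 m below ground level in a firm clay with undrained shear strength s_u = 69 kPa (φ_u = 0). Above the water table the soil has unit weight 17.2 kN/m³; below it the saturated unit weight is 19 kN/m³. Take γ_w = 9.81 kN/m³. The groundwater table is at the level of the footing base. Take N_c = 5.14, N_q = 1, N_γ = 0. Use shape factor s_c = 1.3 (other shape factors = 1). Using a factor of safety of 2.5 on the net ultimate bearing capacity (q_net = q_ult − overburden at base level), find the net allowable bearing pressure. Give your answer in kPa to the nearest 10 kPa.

q_all(net) ≈ 180 kPa

q = γ·D_f = 17.2 × 2.4 = 41.28 kPa.
c·N_c·s_c = 69 × 5.14 × 1.3 = 461.06 kPa
q·N_q = 41.28 × 1 = 41.28 kPa
q_ult = 461.06 + 41.28 = 502.34 kPa.
q_net = 502.34 − 41.28 = 461.06 kPa.
q_all(net) = 461.06 / 2.5 = 184.42 kPa.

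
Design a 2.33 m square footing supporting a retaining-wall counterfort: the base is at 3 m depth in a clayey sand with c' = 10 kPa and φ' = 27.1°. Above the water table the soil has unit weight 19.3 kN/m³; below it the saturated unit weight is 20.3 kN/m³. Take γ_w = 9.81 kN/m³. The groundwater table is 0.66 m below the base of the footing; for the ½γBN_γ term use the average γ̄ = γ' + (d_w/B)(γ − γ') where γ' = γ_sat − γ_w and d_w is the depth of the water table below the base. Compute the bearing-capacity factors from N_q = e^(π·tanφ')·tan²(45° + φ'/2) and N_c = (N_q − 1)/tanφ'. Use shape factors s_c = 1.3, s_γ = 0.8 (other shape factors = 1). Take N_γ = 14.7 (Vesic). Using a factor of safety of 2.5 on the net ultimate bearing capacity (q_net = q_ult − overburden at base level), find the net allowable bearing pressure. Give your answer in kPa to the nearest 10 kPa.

q_all(net) ≈ 480 kPa

N_q = e^(π·tan27.1°)·tan²(58.55°) = 13.34; N_c = (N_q − 1)/tanφ' = 24.12.
q = γ·D_f = 19.3 × 3 = 57.9 kPa.
γ' = 10.49 kN/m³; averaging over the depth B below the base, γ̄ = γ' + (d_w/B)(γ − γ') = 12.986 kN/m³.
c·N_c·s_c = 10 × 24.12 × 1.3 = 313.56 kPa
q·N_q = 57.9 × 13.343 = 772.55 kPa
0.5·γ·B·N_γ·s_γ = 0.5 × 12.986 × 2.33 × 14.7 × 0.8 = 177.91 kPa
q_ult = 313.56 + 772.55 + 177.91 = 1264 kPa.
q_net = 1264 − 57.9 = 1206.1 kPa.
q_all(net) = 1206.1 / 2.5 = 482.45 kPa.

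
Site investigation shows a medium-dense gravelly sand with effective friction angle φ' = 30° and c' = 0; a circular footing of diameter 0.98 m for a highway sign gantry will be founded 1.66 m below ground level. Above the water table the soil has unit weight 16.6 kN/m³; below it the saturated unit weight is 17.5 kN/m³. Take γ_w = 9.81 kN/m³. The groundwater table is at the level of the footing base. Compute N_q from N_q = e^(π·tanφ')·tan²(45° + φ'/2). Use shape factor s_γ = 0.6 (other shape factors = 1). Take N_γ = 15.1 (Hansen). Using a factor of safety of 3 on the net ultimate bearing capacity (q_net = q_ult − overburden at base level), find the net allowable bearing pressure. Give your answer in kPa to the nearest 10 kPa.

N_q = e^(π·tan30°)·tan²(60°) = 18.4.
q = γ·D_f = 16.6 × 1.66 = 27.556 kPa.
For the ½γBN_γ term take γ' = 17.5 − 9.81 = 7.69 kN/m³ (soil below base is submerged).
q·N_q = 27.556 × 18.401 = 507.06 kPa
0.5·γ·B·N_γ·s_γ = 0.5 × 7.69 × 0.98 × 15.1 × 0.6 = 34.139 kPa
q_ult = 507.06 + 34.139 = 541.2 kPa.
q_net = 541.2 − 27.556 = 513.64 kPa.
q_all(net) = 513.64 / 3 = 171.21 kPa.

q_all(net) ≈ 170 kPa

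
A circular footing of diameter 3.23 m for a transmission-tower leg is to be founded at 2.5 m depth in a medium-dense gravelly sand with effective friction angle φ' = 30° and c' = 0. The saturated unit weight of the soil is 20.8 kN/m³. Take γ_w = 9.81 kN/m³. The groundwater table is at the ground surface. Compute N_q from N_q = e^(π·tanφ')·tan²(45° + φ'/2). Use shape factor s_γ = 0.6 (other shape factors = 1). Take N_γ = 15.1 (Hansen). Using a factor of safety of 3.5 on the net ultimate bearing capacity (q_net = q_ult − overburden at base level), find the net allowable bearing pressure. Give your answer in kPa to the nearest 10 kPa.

q_all(net) ≈ 180 kPa

N_q = e^(π·tan30°)·tan²(60°) = 18.4.
γ' = 20.8 − 9.81 = 10.99 kN/m³ (submerged throughout). q = 10.99 × 2.5 = 27.475 kPa; the same γ' applies in the ½γBN_γ term.
q·N_q = 27.475 × 18.401 = 505.57 kPa
0.5·γ·B·N_γ·s_γ = 0.5 × 10.99 × 3.23 × 15.1 × 0.6 = 160.8 kPa
q_ult = 505.57 + 160.8 = 666.38 kPa.
q_net = 666.38 − 27.475 = 638.9 kPa.
q_all(net) = 638.9 / 3.5 = 182.54 kPa.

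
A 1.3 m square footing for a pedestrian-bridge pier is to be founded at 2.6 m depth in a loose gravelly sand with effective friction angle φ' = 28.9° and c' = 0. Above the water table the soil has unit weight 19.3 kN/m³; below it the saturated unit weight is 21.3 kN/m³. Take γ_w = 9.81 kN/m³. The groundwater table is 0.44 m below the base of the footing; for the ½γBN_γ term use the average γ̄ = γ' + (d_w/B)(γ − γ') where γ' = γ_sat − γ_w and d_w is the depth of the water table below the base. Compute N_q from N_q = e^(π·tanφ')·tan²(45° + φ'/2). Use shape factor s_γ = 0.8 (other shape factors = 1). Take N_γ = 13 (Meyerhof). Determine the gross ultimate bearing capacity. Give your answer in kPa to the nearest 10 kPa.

tan28.9° = 0.552, so N_q = e^(π×0.552)·tan²(59.45°) = 5.665 × 2.871 = 16.26.
Overburden at base level: q = 19.3 × 2.6 = 50.18 kPa.
The water table is 0.44 m below the base (< B = 1.3 m), so the ½γBN_γ term uses γ̄ = γ' + (d_w/B)(γ − γ') = 11.49 + (0.44/1.3)(19.3 − 11.49) = 14.133 kN/m³.
Surcharge term q·N_q = 50.18 × 16.261 = 815.98 kPa; self-weight term 0.5·γ·B·N_γ·s_γ = 0.5 × 14.133 × 1.3 × 13 × 0.8 = 95.542 kPa.
q_ult = 815.98 + 95.542 = 911.52 kPa.

q_ult ≈ 910 kPa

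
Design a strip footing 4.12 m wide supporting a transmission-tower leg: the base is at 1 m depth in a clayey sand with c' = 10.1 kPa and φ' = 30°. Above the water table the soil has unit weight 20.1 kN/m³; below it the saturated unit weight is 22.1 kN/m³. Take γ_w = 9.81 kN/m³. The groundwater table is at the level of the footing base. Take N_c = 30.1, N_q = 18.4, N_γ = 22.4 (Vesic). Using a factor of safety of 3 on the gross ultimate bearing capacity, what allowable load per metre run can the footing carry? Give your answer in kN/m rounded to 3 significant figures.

≈ 1700 kN/m

Effective surcharge at the founding depth q = γ·D_f = 20.1 × 1 = 20.1 kPa.
The water table coincides with the base, so in the self-weight term γ → γ' = 12.29 kN/m³.
q_ult = c·N_c + q·N_q + 0.5·γ·B·N_γ
     = 10.1 × 30.1 + 20.1 × 18.4 + 0.5 × 12.29 × 4.12 × 22.4
     = 304.01 + 369.84 + 567.11 = 1241 kPa.
Gross allowable pressure q_all = 1241 / 3 = 413.65 kPa.
Allowable wall load = q_all × B = 413.65 × 4.12 = 1704.3 kN per metre run.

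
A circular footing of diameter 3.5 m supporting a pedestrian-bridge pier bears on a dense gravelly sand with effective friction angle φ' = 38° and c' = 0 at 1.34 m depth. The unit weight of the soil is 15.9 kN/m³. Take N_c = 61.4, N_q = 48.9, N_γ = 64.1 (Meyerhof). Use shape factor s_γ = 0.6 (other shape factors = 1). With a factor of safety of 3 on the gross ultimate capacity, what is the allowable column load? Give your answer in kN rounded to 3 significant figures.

Overburden at base level: q = 15.9 × 1.34 = 21.306 kPa.
Surcharge term q·N_q = 21.306 × 48.9 = 1041.9 kPa; self-weight term 0.5·γ·B·N_γ·s_γ = 0.5 × 15.9 × 3.5 × 64.1 × 0.6 = 1070.1 kPa.
q_ult = 1041.9 + 1070.1 = 2112 kPa.
Gross allowable pressure q_all = 2112 / 3 = 704 kPa.
Footing area = 9.6211 m², so allowable column load = 704 × 9.6211 = 6773.3 kN.

P_all ≈ 6770 kN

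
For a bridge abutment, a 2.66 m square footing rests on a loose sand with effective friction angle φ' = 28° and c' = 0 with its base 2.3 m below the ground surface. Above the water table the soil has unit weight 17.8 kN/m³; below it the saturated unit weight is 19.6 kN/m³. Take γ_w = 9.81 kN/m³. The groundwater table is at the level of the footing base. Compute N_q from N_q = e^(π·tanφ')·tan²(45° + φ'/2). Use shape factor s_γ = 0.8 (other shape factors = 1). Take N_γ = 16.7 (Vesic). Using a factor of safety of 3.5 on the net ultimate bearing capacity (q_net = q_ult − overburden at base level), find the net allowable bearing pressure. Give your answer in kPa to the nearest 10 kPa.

N_q = e^(π·tan28°)·tan²(59°) = 14.72.
Effective surcharge at the founding depth q = γ·D_f = 17.8 × 2.3 = 40.94 kPa.
The water table coincides with the base, so in the self-weight term γ → γ' = 9.79 kN/m³.
q_ult = q·N_q + 0.5·γ·B·N_γ·s_γ
     = 40.94 × 14.72 + 0.5 × 9.79 × 2.66 × 16.7 × 0.8
     = 602.63 + 173.96 = 776.59 kPa.
q_net = 776.59 − 40.94 = 735.65 kPa.
q_all(net) = 735.65 / 3.5 = 210.19 kPa.

q_all(net) ≈ 210 kPa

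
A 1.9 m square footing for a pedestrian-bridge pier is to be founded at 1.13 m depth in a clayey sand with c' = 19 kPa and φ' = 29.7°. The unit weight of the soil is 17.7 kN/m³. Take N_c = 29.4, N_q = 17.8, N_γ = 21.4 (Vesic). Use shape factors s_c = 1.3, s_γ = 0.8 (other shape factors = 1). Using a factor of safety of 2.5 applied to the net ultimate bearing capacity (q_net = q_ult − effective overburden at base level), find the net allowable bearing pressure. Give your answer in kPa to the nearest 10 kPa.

q = γ·D_f = 17.7 × 1.13 = 20.001 kPa.
c·N_c·s_c = 19 × 29.4 × 1.3 = 726.18 kPa
q·N_q = 20.001 × 17.8 = 356.02 kPa
0.5·γ·B·N_γ·s_γ = 0.5 × 17.7 × 1.9 × 21.4 × 0.8 = 287.87 kPa
q_ult = 726.18 + 356.02 + 287.87 = 1370.1 kPa.
Net ultimate: q_net = 1370.1 − 20.001 = 1350.1 kPa.
q_all(net) = 1350.1 / 2.5 = 540.03 kPa.

q_all(net) ≈ 540 kPa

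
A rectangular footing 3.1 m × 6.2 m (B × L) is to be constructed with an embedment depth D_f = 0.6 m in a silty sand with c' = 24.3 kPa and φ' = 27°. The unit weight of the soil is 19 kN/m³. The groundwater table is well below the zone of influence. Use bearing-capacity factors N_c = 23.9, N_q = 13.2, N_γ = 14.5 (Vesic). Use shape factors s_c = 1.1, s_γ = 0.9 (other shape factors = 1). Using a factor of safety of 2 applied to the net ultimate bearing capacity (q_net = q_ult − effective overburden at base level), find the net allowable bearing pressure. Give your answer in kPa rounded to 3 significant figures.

q = γ·D_f = 19 × 0.6 = 11.4 kPa.
c·N_c·s_c = 24.3 × 23.9 × 1.1 = 638.85 kPa
q·N_q = 11.4 × 13.2 = 150.48 kPa
0.5·γ·B·N_γ·s_γ = 0.5 × 19 × 3.1 × 14.5 × 0.9 = 384.32 kPa
q_ult = 638.85 + 150.48 + 384.32 = 1173.6 kPa.
Net ultimate: q_net = 1173.6 − 11.4 = 1162.2 kPa.
q_all(net) = 1162.2 / 2 = 581.12 kPa.

q_all(net) ≈ 581 kPa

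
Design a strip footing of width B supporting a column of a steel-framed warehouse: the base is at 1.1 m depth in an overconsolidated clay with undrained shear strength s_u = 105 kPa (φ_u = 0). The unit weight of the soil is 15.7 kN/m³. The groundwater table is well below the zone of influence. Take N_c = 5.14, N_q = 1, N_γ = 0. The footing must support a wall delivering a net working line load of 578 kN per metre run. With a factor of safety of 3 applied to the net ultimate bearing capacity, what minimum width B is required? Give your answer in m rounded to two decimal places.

Effective surcharge at the founding depth q = γ·D_f = 15.7 × 1.1 = 17.27 kPa.
q_ult = c·N_c + q·N_q
     = 105 × 5.14 + 17.27 × 1
     = 539.7 + 17.27 = 556.97 kPa.
For φ = 0 the ½γBN_γ term vanishes, so q_ult is independent of B. q_net = 556.97 − 17.27 = 539.7 kPa; q_all(net) = 539.7/3 = 179.9 kPa.
Required width B = w / q_all(net) = 578 / 179.9 = 3.213 m.

B = 3.21 m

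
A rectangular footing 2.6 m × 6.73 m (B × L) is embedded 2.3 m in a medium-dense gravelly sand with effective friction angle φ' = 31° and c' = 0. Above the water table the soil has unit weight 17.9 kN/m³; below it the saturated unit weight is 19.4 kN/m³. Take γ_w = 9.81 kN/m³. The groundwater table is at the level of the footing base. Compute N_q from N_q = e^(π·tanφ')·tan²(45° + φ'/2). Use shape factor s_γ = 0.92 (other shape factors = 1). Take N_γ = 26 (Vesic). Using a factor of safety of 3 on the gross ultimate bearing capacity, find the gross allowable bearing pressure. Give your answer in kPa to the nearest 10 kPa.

q_all ≈ 380 kPa

N_q = e^(π·tan31°)·tan²(60.5°) = 20.63.
q = γ·D_f = 17.9 × 2.3 = 41.17 kPa.
For the ½γBN_γ term take γ' = 19.4 − 9.81 = 9.59 kN/m³ (soil below base is submerged).
q·N_q = 41.17 × 20.631 = 849.37 kPa
0.5·γ·B·N_γ·s_γ = 0.5 × 9.59 × 2.6 × 26 × 0.92 = 298.21 kPa
q_ult = 849.37 + 298.21 = 1147.6 kPa.
q_all = 1147.6 / 3 = 382.53 kPa.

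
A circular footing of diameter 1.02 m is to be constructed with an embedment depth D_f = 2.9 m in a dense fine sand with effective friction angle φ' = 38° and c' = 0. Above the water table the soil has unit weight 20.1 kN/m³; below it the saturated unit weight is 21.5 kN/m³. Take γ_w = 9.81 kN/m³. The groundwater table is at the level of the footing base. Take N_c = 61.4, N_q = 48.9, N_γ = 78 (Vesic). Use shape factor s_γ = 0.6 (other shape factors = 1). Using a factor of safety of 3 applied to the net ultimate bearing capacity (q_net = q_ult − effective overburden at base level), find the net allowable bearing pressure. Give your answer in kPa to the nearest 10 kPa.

q_all(net) ≈ 1020 kPa

Effective surcharge at the founding depth q = γ·D_f = 20.1 × 2.9 = 58.29 kPa.
The water table coincides with the base, so in the self-weight term γ → γ' = 11.69 kN/m³.
q_ult = q·N_q + 0.5·γ·B·N_γ·s_γ
     = 58.29 × 48.9 + 0.5 × 11.69 × 1.02 × 78 × 0.6
     = 2850.4 + 279.02 = 3129.4 kPa.
Net ultimate: q_net = 3129.4 − 58.29 = 3071.1 kPa.
q_all(net) = 3071.1 / 3 = 1023.7 kPa.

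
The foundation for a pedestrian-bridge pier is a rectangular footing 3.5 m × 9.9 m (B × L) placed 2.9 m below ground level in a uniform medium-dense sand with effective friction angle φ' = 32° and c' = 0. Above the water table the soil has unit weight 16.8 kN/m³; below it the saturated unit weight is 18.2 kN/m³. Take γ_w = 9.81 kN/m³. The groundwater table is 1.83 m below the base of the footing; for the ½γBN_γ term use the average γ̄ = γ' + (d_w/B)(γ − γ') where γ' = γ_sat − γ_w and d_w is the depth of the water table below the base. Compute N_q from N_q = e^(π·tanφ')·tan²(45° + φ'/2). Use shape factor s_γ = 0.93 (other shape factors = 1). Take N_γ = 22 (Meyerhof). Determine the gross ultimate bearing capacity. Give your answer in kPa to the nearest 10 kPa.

q_ult ≈ 1590 kPa

tan32° = 0.6249, so N_q = e^(π×0.6249)·tan²(61°) = 7.121 × 3.255 = 23.18.
q = γ·D_f = 16.8 × 2.9 = 48.72 kPa.
γ' = 8.39 kN/m³; averaging over the depth B below the base, γ̄ = γ' + (d_w/B)(γ − γ') = 12.787 kN/m³.
q·N_q = 48.72 × 23.177 = 1129.2 kPa
0.5·γ·B·N_γ·s_γ = 0.5 × 12.787 × 3.5 × 22 × 0.93 = 457.85 kPa
q_ult = 1129.2 + 457.85 = 1587 kPa.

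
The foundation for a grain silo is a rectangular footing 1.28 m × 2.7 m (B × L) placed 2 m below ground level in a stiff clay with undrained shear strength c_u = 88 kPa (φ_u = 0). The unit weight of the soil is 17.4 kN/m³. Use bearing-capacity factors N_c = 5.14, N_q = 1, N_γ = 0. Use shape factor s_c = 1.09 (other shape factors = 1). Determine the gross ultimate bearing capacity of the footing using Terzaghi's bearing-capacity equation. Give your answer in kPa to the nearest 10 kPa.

q_ult ≈ 530 kPa

Effective surcharge at the founding depth q = γ·D_f = 17.4 × 2 = 34.8 kPa.
q_ult = c·N_c·s_c + q·N_q
     = 88 × 5.14 × 1.09 + 34.8 × 1
     = 493.03 + 34.8 = 527.83 kPa.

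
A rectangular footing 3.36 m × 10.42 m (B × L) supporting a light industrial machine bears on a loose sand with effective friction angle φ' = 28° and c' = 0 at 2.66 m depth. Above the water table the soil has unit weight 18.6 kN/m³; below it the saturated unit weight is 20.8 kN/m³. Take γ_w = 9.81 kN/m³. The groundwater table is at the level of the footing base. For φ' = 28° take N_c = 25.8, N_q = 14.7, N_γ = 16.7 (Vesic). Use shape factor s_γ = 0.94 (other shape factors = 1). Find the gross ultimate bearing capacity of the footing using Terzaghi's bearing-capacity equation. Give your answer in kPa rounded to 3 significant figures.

q_ult ≈ 1020 kPa

q = γ·D_f = 18.6 × 2.66 = 49.476 kPa.
For the ½γBN_γ term take γ' = 20.8 − 9.81 = 10.99 kN/m³ (soil below base is submerged).
q·N_q = 49.476 × 14.7 = 727.3 kPa
0.5·γ·B·N_γ·s_γ = 0.5 × 10.99 × 3.36 × 16.7 × 0.94 = 289.84 kPa
q_ult = 727.3 + 289.84 = 1017.1 kPa.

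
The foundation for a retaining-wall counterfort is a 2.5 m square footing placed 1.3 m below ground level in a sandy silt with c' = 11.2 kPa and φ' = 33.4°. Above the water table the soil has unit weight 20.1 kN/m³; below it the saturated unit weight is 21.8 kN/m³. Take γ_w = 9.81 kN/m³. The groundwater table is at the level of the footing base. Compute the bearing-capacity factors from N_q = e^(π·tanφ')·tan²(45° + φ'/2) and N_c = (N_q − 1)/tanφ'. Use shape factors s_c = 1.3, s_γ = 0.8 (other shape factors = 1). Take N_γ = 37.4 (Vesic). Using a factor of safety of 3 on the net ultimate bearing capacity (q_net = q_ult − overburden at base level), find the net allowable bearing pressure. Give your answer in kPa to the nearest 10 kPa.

q_all(net) ≈ 570 kPa

N_q = e^(π·tan33.4°)·tan²(61.7°) = 27.38; N_c = (N_q − 1)/tanφ' = 40.
Effective surcharge at the founding depth q = γ·D_f = 20.1 × 1.3 = 26.13 kPa.
The water table coincides with the base, so in the self-weight term γ → γ' = 11.99 kN/m³.
q_ult = c·N_c·s_c + q·N_q + 0.5·γ·B·N_γ·s_γ
     = 11.2 × 40 × 1.3 + 26.13 × 27.375 + 0.5 × 11.99 × 2.5 × 37.4 × 0.8
     = 582.4 + 715.32 + 448.43 = 1746.1 kPa.
q_net = 1746.1 − 26.13 = 1720 kPa.
q_all(net) = 1720 / 3 = 573.34 kPa.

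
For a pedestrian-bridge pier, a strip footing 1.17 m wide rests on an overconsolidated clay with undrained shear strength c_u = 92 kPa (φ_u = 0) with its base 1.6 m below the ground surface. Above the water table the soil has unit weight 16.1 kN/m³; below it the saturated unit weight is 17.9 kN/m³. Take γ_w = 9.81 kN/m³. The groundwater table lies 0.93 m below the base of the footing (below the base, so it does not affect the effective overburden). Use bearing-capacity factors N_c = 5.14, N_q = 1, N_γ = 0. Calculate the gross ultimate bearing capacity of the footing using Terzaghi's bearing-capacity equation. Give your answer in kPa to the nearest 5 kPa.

Overburden at base level: q = 16.1 × 1.6 = 25.76 kPa.
Cohesion term c·N_c = 92 × 5.14 = 472.88 kPa; surcharge term q·N_q = 25.76 × 1 = 25.76 kPa.
q_ult = 472.88 + 25.76 = 498.64 kPa.

q_ult ≈ 500 kPa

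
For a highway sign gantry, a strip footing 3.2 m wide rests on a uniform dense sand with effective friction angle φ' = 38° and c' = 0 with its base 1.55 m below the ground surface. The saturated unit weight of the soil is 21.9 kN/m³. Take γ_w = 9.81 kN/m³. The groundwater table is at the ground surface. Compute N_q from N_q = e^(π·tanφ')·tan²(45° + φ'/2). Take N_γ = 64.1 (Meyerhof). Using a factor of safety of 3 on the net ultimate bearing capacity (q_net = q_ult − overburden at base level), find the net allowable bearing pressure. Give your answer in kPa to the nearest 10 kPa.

q_all(net) ≈ 710 kPa

N_q = e^(π·tan38°)·tan²(64°) = 48.93.
Water table at ground surface, so effective unit weight γ' = 21.9 − 9.81 = 12.09 kN/m³ is used throughout; overburden q = 12.09 × 1.55 = 18.739 kPa; the same γ' applies in the ½γBN_γ term.
Surcharge term q·N_q = 18.739 × 48.933 = 916.98 kPa; self-weight term 0.5·γ·B·N_γ = 0.5 × 12.09 × 3.2 × 64.1 = 1240 kPa.
q_ult = 916.98 + 1240 = 2156.9 kPa.
q_net = 2156.9 − 18.739 = 2138.2 kPa.
q_all(net) = 2138.2 / 3 = 712.73 kPa.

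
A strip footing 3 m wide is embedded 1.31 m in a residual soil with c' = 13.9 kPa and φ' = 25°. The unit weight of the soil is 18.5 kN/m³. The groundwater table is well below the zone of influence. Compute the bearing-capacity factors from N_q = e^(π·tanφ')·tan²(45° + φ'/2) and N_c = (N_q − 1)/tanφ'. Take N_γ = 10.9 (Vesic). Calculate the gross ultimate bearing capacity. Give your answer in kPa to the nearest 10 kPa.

q_ult ≈ 850 kPa

tan25° = 0.4663, so N_q = e^(π×0.4663)·tan²(57.5°) = 4.327 × 2.464 = 10.66.
N_c = (10.66 − 1)/tan25° = 20.72.
q = γ·D_f = 18.5 × 1.31 = 24.235 kPa.
c·N_c = 13.9 × 20.721 = 288.02 kPa
q·N_q = 24.235 × 10.662 = 258.4 kPa
0.5·γ·B·N_γ = 0.5 × 18.5 × 3 × 10.9 = 302.48 kPa
q_ult = 288.02 + 258.4 + 302.48 = 848.89 kPa.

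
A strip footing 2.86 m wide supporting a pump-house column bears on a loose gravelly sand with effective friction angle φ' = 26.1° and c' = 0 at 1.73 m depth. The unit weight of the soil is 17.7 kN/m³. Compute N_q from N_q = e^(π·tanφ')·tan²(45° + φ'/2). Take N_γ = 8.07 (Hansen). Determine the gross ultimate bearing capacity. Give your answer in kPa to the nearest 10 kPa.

q_ult ≈ 570 kPa

tan26.1° = 0.4899, so N_q = e^(π×0.4899)·tan²(58.05°) = 4.66 × 2.571 = 11.98.
Overburden at base level: q = 17.7 × 1.73 = 30.621 kPa.
Surcharge term q·N_q = 30.621 × 11.981 = 366.88 kPa; self-weight term 0.5·γ·B·N_γ = 0.5 × 17.7 × 2.86 × 8.07 = 204.26 kPa.
q_ult = 366.88 + 204.26 = 571.14 kPa.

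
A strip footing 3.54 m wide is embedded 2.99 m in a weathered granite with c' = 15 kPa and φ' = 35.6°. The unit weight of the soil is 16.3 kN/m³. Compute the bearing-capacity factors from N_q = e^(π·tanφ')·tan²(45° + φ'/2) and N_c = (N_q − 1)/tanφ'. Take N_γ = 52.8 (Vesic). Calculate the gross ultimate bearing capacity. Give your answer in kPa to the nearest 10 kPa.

tan35.6° = 0.7159, so N_q = e^(π×0.7159)·tan²(62.8°) = 9.48 × 3.786 = 35.89.
N_c = (35.89 − 1)/tan35.6° = 48.74.
q = γ·D_f = 16.3 × 2.99 = 48.737 kPa.
c·N_c = 15 × 48.736 = 731.03 kPa
q·N_q = 48.737 × 35.891 = 1749.2 kPa
0.5·γ·B·N_γ = 0.5 × 16.3 × 3.54 × 52.8 = 1523.3 kPa
q_ult = 731.03 + 1749.2 + 1523.3 = 4003.6 kPa.

q_ult ≈ 4000 kPa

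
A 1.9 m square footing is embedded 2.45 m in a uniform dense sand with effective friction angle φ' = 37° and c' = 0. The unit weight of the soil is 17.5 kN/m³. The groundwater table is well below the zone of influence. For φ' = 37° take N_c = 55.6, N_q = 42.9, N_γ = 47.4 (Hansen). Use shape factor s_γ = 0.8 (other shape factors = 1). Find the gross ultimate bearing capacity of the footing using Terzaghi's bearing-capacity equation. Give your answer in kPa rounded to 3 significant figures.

q_ult ≈ 2470 kPa

Effective surcharge at the founding depth q = γ·D_f = 17.5 × 2.45 = 42.875 kPa.
q_ult = q·N_q + 0.5·γ·B·N_γ·s_γ
     = 42.875 × 42.9 + 0.5 × 17.5 × 1.9 × 47.4 × 0.8
     = 1839.3 + 630.42 = 2469.8 kPa.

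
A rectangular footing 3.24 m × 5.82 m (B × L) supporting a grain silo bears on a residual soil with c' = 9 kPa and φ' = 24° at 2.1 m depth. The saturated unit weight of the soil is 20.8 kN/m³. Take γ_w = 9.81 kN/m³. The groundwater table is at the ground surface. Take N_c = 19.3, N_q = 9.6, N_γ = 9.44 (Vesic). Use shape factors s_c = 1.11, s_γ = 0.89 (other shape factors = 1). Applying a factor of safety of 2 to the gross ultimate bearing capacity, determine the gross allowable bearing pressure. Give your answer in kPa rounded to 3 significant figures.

Water table at ground surface, so effective unit weight γ' = 20.8 − 9.81 = 10.99 kN/m³ is used throughout; overburden q = 10.99 × 2.1 = 23.079 kPa; the same γ' applies in the ½γBN_γ term.
Cohesion term c·N_c·s_c = 9 × 19.3 × 1.11 = 192.81 kPa; surcharge term q·N_q = 23.079 × 9.6 = 221.56 kPa; self-weight term 0.5·γ·B·N_γ·s_γ = 0.5 × 10.99 × 3.24 × 9.44 × 0.89 = 149.58 kPa.
q_ult = 192.81 + 221.56 + 149.58 = 563.95 kPa.
q_all = q_ult / FS = 563.95 / 2 = 281.97 kPa.

q_all ≈ 282 kPa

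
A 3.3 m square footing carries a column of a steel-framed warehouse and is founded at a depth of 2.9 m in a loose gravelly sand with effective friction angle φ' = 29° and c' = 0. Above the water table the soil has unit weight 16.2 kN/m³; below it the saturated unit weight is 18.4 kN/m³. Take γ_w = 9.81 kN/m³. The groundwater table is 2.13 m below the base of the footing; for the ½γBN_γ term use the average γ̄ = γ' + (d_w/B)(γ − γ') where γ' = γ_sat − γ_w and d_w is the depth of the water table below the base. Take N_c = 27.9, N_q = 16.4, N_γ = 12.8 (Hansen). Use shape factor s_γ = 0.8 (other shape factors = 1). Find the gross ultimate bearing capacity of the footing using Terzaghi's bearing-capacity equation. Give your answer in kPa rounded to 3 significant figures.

Overburden at base level: q = 16.2 × 2.9 = 46.98 kPa.
The water table is 2.13 m below the base (< B = 3.3 m), so the ½γBN_γ term uses γ̄ = γ' + (d_w/B)(γ − γ') = 8.59 + (2.13/3.3)(16.2 − 8.59) = 13.502 kN/m³.
Surcharge term q·N_q = 46.98 × 16.4 = 770.47 kPa; self-weight term 0.5·γ·B·N_γ·s_γ = 0.5 × 13.502 × 3.3 × 12.8 × 0.8 = 228.13 kPa.
q_ult = 770.47 + 228.13 = 998.6 kPa.

q_ult ≈ 999 kPa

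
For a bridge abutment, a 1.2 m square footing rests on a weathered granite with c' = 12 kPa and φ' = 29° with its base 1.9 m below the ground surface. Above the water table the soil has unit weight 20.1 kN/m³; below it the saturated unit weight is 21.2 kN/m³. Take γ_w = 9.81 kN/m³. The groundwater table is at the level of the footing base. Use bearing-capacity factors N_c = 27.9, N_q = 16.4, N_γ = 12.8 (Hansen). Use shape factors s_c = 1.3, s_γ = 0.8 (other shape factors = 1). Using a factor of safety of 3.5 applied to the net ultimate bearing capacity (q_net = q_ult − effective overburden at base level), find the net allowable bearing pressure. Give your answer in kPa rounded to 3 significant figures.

Effective surcharge at the founding depth q = γ·D_f = 20.1 × 1.9 = 38.19 kPa.
The water table coincides with the base, so in the self-weight term γ → γ' = 11.39 kN/m³.
q_ult = c·N_c·s_c + q·N_q + 0.5·γ·B·N_γ·s_γ
     = 12 × 27.9 × 1.3 + 38.19 × 16.4 + 0.5 × 11.39 × 1.2 × 12.8 × 0.8
     = 435.24 + 626.32 + 69.98 = 1131.5 kPa.
Net ultimate: q_net = 1131.5 − 38.19 = 1093.3 kPa.
q_all(net) = 1093.3 / 3.5 = 312.38 kPa.

q_all(net) ≈ 312 kPa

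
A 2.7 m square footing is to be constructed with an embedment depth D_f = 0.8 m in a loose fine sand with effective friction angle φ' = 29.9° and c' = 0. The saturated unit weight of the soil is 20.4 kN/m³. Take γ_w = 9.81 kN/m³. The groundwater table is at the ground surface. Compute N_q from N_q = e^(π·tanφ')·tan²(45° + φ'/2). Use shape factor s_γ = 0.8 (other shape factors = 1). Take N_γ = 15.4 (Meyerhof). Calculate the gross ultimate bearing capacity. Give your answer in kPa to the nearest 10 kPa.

q_ult ≈ 330 kPa

tan29.9° = 0.575, so N_q = e^(π×0.575)·tan²(59.95°) = 6.089 × 2.988 = 18.19.
γ' = 20.4 − 9.81 = 10.59 kN/m³ (submerged throughout). q = 10.59 × 0.8 = 8.472 kPa; the same γ' applies in the ½γBN_γ term.
q·N_q = 8.472 × 18.194 = 154.14 kPa
0.5·γ·B·N_γ·s_γ = 0.5 × 10.59 × 2.7 × 15.4 × 0.8 = 176.13 kPa
q_ult = 154.14 + 176.13 = 330.27 kPa.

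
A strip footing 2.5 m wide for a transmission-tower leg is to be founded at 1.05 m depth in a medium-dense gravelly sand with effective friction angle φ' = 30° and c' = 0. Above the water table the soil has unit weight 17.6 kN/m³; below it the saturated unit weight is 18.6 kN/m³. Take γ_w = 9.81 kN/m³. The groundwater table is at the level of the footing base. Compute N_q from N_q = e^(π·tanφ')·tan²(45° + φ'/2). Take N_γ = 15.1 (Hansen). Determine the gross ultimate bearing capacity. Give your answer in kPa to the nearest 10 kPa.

q_ult ≈ 510 kPa

tan30° = 0.5774, so N_q = e^(π×0.5774)·tan²(60°) = 6.134 × 3.0 = 18.4.
q = γ·D_f = 17.6 × 1.05 = 18.48 kPa.
For the ½γBN_γ term take γ' = 18.6 − 9.81 = 8.79 kN/m³ (soil below base is submerged).
q·N_q = 18.48 × 18.401 = 340.05 kPa
0.5·γ·B·N_γ = 0.5 × 8.79 × 2.5 × 15.1 = 165.91 kPa
q_ult = 340.05 + 165.91 = 505.96 kPa.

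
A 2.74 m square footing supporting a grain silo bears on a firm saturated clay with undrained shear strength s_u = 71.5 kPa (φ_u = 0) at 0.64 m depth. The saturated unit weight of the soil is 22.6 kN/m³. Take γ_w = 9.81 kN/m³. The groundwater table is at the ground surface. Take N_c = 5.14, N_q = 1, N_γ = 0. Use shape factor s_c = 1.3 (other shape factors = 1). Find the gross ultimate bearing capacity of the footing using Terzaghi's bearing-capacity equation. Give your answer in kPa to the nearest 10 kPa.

q_ult ≈ 490 kPa

Water table at ground surface, so effective unit weight γ' = 22.6 − 9.81 = 12.79 kN/m³ is used throughout; overburden q = 12.79 × 0.64 = 8.1856 kPa.
Cohesion term c·N_c·s_c = 71.5 × 5.14 × 1.3 = 477.76 kPa; surcharge term q·N_q = 8.1856 × 1 = 8.1856 kPa.
q_ult = 477.76 + 8.1856 = 485.95 kPa.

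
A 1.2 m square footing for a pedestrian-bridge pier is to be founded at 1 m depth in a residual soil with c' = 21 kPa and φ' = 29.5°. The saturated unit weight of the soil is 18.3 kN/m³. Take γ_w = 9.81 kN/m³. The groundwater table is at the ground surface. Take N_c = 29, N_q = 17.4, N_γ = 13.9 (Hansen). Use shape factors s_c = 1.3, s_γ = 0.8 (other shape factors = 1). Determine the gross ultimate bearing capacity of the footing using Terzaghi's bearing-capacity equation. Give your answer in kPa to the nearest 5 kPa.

q_ult ≈ 995 kPa

With the water table at the surface the whole profile is submerged: γ' = 18.3 − 9.81 = 8.49 kN/m³, so q = γ'·D_f = 8.49 kPa; the same γ' applies in the ½γBN_γ term.
q_ult = c·N_c·s_c + q·N_q + 0.5·γ·B·N_γ·s_γ
     = 21 × 29 × 1.3 + 8.49 × 17.4 + 0.5 × 8.49 × 1.2 × 13.9 × 0.8
     = 791.7 + 147.73 + 56.645 = 996.07 kPa.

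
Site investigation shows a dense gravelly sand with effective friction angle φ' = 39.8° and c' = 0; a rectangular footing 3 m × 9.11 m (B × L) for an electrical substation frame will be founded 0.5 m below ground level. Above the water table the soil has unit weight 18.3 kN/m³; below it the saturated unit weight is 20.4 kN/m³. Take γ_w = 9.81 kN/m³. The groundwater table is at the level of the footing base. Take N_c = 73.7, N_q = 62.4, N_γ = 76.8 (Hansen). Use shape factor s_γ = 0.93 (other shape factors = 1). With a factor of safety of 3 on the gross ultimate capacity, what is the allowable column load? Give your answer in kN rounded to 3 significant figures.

Effective surcharge at the founding depth q = γ·D_f = 18.3 × 0.5 = 9.15 kPa.
The water table coincides with the base, so in the self-weight term γ → γ' = 10.59 kN/m³.
q_ult = q·N_q + 0.5·γ·B·N_γ·s_γ
     = 9.15 × 62.4 + 0.5 × 10.59 × 3 × 76.8 × 0.93
     = 570.96 + 1134.6 = 1705.5 kPa.
Gross allowable pressure q_all = 1705.5 / 3 = 568.51 kPa.
Footing area = 27.33 m², so allowable column load = 568.51 × 27.33 = 15537 kN.

P_all ≈ 15500 kN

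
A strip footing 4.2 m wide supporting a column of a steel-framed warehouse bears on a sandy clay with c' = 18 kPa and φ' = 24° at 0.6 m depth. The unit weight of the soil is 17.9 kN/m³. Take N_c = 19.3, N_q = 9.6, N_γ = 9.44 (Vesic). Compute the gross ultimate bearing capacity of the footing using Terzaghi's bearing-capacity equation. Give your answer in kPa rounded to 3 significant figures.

q_ult ≈ 805 kPa

Effective surcharge at the founding depth q = γ·D_f = 17.9 × 0.6 = 10.74 kPa.
q_ult = c·N_c + q·N_q + 0.5·γ·B·N_γ
     = 18 × 19.3 + 10.74 × 9.6 + 0.5 × 17.9 × 4.2 × 9.44
     = 347.4 + 103.1 + 354.85 = 805.35 kPa.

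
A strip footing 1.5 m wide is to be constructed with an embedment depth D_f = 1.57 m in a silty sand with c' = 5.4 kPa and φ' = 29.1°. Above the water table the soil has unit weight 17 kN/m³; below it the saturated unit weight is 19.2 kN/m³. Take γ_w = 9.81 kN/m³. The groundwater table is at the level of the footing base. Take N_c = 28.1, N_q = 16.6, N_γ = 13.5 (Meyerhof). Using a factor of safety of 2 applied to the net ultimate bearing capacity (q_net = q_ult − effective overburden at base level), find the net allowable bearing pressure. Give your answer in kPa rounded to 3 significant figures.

Overburden at base level: q = 17 × 1.57 = 26.69 kPa.
Below the base the soil is submerged, so the ½γBN_γ term uses γ' = 19.2 − 9.81 = 9.39 kN/m³.
Cohesion term c·N_c = 5.4 × 28.1 = 151.74 kPa; surcharge term q·N_q = 26.69 × 16.6 = 443.05 kPa; self-weight term 0.5·γ·B·N_γ = 0.5 × 9.39 × 1.5 × 13.5 = 95.074 kPa.
q_ult = 151.74 + 443.05 + 95.074 = 689.87 kPa.
Net ultimate: q_net = 689.87 − 26.69 = 663.18 kPa.
q_all(net) = 663.18 / 2 = 331.59 kPa.

q_all(net) ≈ 332 kPa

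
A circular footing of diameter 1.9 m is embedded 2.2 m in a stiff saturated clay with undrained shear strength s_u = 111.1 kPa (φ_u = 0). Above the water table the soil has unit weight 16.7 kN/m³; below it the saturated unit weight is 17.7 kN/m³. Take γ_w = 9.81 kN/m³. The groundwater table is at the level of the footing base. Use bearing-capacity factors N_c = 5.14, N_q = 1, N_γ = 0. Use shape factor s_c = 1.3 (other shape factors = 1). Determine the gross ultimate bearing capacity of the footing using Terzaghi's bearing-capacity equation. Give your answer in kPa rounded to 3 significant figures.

Overburden at base level: q = 16.7 × 2.2 = 36.74 kPa.
Cohesion term c·N_c·s_c = 111.1 × 5.14 × 1.3 = 742.37 kPa; surcharge term q·N_q = 36.74 × 1 = 36.74 kPa.
q_ult = 742.37 + 36.74 = 779.11 kPa.

q_ult ≈ 779 kPa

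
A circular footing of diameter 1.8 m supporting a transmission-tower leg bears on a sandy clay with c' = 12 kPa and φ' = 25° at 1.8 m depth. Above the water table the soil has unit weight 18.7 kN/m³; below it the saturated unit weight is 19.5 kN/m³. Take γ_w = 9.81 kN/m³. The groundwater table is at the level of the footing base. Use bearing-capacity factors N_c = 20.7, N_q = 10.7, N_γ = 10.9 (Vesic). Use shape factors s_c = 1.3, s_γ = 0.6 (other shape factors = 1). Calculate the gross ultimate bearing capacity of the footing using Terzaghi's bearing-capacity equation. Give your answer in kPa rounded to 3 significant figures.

q = γ·D_f = 18.7 × 1.8 = 33.66 kPa.
For the ½γBN_γ term take γ' = 19.5 − 9.81 = 9.69 kN/m³ (soil below base is submerged).
c·N_c·s_c = 12 × 20.7 × 1.3 = 322.92 kPa
q·N_q = 33.66 × 10.7 = 360.16 kPa
0.5·γ·B·N_γ·s_γ = 0.5 × 9.69 × 1.8 × 10.9 × 0.6 = 57.035 kPa
q_ult = 322.92 + 360.16 + 57.035 = 740.12 kPa.

q_ult ≈ 740 kPa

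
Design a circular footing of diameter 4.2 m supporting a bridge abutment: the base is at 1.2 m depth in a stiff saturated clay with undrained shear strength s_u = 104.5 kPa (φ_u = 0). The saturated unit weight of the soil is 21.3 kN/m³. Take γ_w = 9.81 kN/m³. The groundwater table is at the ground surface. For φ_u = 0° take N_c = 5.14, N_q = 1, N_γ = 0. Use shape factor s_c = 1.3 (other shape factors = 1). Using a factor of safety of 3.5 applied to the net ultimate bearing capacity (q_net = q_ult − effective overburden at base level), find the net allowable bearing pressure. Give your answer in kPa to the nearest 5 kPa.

Water table at ground surface, so effective unit weight γ' = 21.3 − 9.81 = 11.49 kN/m³ is used throughout; overburden q = 11.49 × 1.2 = 13.788 kPa.
Cohesion term c·N_c·s_c = 104.5 × 5.14 × 1.3 = 698.27 kPa; surcharge term q·N_q = 13.788 × 1 = 13.788 kPa.
q_ult = 698.27 + 13.788 = 712.06 kPa.
Net ultimate: q_net = 712.06 − 13.788 = 698.27 kPa.
q_all(net) = 698.27 / 3.5 = 199.51 kPa.

q_all(net) ≈ 200 kPa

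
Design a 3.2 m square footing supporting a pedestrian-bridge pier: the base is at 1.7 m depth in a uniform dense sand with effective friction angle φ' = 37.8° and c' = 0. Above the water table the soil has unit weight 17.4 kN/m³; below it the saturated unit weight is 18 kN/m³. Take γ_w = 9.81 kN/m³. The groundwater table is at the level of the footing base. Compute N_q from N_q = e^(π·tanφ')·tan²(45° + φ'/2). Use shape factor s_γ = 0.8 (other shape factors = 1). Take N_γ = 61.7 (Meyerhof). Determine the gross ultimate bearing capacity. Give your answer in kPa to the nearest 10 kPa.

q_ult ≈ 2060 kPa

tan37.8° = 0.7757, so N_q = e^(π×0.7757)·tan²(63.9°) = 11.437 × 4.167 = 47.66.
Effective surcharge at the founding depth q = γ·D_f = 17.4 × 1.7 = 29.58 kPa.
The water table coincides with the base, so in the self-weight term γ → γ' = 8.19 kN/m³.
q_ult = q·N_q + 0.5·γ·B·N_γ·s_γ
     = 29.58 × 47.655 + 0.5 × 8.19 × 3.2 × 61.7 × 0.8
     = 1409.6 + 646.81 = 2056.5 kPa.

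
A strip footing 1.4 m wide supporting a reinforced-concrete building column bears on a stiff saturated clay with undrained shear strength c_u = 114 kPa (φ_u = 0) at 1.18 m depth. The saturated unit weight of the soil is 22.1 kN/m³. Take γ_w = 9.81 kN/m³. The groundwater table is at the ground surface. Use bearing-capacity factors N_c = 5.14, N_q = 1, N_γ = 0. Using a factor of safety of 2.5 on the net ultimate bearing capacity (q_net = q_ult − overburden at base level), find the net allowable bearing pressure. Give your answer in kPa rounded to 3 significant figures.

γ' = 22.1 − 9.81 = 12.29 kN/m³ (submerged throughout). q = 12.29 × 1.18 = 14.502 kPa.
c·N_c = 114 × 5.14 = 585.96 kPa
q·N_q = 14.502 × 1 = 14.502 kPa
q_ult = 585.96 + 14.502 = 600.46 kPa.
q_net = 600.46 − 14.502 = 585.96 kPa.
q_all(net) = 585.96 / 2.5 = 234.38 kPa.

q_all(net) ≈ 234 kPa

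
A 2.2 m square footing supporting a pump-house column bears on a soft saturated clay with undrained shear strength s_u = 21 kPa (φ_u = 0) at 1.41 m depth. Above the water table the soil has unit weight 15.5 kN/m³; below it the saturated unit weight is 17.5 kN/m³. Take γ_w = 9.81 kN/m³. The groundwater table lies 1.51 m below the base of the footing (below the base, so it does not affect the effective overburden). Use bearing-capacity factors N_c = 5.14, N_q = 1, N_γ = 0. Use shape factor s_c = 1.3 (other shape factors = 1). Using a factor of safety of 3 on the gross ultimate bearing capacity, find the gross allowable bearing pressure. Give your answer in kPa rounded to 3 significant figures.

q_all ≈ 54.1 kPa

q = γ·D_f = 15.5 × 1.41 = 21.855 kPa.
c·N_c·s_c = 21 × 5.14 × 1.3 = 140.32 kPa
q·N_q = 21.855 × 1 = 21.855 kPa
q_ult = 140.32 + 21.855 = 162.18 kPa.
q_all = 162.18 / 3 = 54.059 kPa.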